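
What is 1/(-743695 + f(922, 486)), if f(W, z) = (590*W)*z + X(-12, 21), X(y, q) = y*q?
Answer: 1/263630333 ≈ 3.7932e-9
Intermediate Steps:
X(y, q) = q*y
f(W, z) = -252 + 590*W*z (f(W, z) = (590*W)*z + 21*(-12) = 590*W*z - 252 = -252 + 590*W*z)
1/(-743695 + f(922, 486)) = 1/(-743695 + (-252 + 590*922*486)) = 1/(-743695 + (-252 + 264374280)) = 1/(-743695 + 264374028) = 1/263630333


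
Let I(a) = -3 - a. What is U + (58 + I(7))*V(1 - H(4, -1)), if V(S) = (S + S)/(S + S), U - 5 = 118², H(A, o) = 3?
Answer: 13977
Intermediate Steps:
U = 13929 (U = 5 + 118² = 5 + 13924 = 13929)
V(S) = 1 (V(S) = (2*S)/((2*S)) = (2*S)*(1/(2*S)) = 1)
U + (58 + I(7))*V(1 - H(4, -1)) = 13929 + (58 + (-3 - 1*7))*1 = 13929 + (58 + (-3 - 7))*1 = 13929 + (58 - 10)*1 = 13929 + 48*1 = 13929 + 48 = 13977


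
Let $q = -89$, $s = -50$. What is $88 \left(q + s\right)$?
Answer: $-12232$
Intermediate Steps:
$88 \left(q + s\right) = 88 \left(-89 - 50\right) = 88 \left(-139\right) = -12232$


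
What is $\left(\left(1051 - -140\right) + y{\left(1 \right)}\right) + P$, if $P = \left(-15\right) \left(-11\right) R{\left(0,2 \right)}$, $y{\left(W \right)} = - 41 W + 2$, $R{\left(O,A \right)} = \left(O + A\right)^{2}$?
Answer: $1812$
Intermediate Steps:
$R{\left(O,A \right)} = \left(A + O\right)^{2}$
$y{\left(W \right)} = 2 - 41 W$
$P = 660$ ($P = \left(-15\right) \left(-11\right) \left(2 + 0\right)^{2} = 165 \cdot 2^{2} = 165 \cdot 4 = 660$)
$\left(\left(1051 - -140\right) + y{\left(1 \right)}\right) + P = \left(\left(1051 - -140\right) + \left(2 - 41\right)\right) + 660 = \left(\left(1051 + 140\right) + \left(2 - 41\right)\right) + 660 = \left(1191 - 39\right) + 660 = 1152 + 660 = 1812$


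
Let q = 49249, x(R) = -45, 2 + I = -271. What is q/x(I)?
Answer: -49249/45 ≈ -1094.4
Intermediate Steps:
I = -273 (I = -2 - 271 = -273)
q/x(I) = 49249/(-45) = 49249*(-1/45) = -49249/45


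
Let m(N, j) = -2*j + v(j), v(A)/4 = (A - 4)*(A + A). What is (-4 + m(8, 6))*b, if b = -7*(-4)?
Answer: 2240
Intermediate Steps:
v(A) = 8*A*(-4 + A) (v(A) = 4*((A - 4)*(A + A)) = 4*((-4 + A)*(2*A)) = 4*(2*A*(-4 + A)) = 8*A*(-4 + A))
m(N, j) = -2*j + 8*j*(-4 + j)
b = 28
(-4 + m(8, 6))*b = (-4 + 2*6*(-17 + 4*6))*28 = (-4 + 2*6*(-17 + 24))*28 = (-4 + 2*6*7)*28 = (-4 + 84)*28 = 80*28 = 2240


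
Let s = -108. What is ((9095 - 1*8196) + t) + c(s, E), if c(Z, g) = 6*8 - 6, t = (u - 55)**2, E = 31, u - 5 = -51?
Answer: 11142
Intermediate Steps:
u = -46 (u = 5 - 51 = -46)
t = 10201 (t = (-46 - 55)**2 = (-101)**2 = 10201)
c(Z, g) = 42 (c(Z, g) = 48 - 6 = 42)
((9095 - 1*8196) + t) + c(s, E) = ((9095 - 1*8196) + 10201) + 42 = ((9095 - 8196) + 10201) + 42 = (899 + 10201) + 42 = 11100 + 42 = 11142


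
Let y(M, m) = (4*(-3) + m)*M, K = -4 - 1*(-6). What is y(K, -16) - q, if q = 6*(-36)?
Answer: 160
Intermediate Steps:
K = 2 (K = -4 + 6 = 2)
y(M, m) = M*(-12 + m) (y(M, m) = (-12 + m)*M = M*(-12 + m))
q = -216
y(K, -16) - q = 2*(-12 - 16) - 1*(-216) = 2*(-28) + 216 = -56 + 216 = 160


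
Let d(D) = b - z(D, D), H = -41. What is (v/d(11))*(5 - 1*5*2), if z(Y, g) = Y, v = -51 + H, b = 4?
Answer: -460/7 ≈ -65.714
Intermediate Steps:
v = -92 (v = -51 - 41 = -92)
d(D) = 4 - D
(v/d(11))*(5 - 1*5*2) = (-92/(4 - 1*11))*(5 - 1*5*2) = (-92/(4 - 11))*(5 - 5*2) = (-92/(-7))*(5 - 10) = -92*(-⅐)*(-5) = (92/7)*(-5) = -460/7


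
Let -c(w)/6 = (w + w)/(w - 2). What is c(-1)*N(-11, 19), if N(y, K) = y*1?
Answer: 44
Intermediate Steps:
c(w) = -12*w/(-2 + w) (c(w) = -6*(w + w)/(w - 2) = -6*2*w/(-2 + w) = -12*w/(-2 + w))
N(y, K) = y
c(-1)*N(-11, 19) = -12*(-1)/(-2 - 1)*(-11) = -12*(-1)/(-3)*(-11) = -12*(-1)*(-⅓)*(-11) = -4*(-11) = 44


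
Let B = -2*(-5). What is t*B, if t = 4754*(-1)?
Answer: -47540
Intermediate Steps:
B = 10
t = -4754
t*B = -4754*10 = -47540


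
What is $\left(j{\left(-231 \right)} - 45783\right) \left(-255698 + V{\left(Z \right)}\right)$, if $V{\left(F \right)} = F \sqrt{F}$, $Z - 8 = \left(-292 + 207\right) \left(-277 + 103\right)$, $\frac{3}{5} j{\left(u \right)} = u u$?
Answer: $-11033880096 + 4469943072 \sqrt{302} \approx 6.6645 \cdot 10^{10}$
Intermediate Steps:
$j{\left(u \right)} = \frac{5 u^{2}}{3}$ ($j{\left(u \right)} = \frac{5 u u}{3} = \frac{5 u^{2}}{3}$)
$Z = 14798$ ($Z = 8 + \left(-292 + 207\right) \left(-277 + 103\right) = 8 - -14790 = 8 + 14790 = 14798$)
$V{\left(F \right)} = F^{\frac{3}{2}}$
$\left(j{\left(-231 \right)} - 45783\right) \left(-255698 + V{\left(Z \right)}\right) = \left(\frac{5 \left(-231\right)^{2}}{3} - 45783\right) \left(-255698 + 14798^{\frac{3}{2}}\right) = \left(\frac{5}{3} \cdot 53361 - 45783\right) \left(-255698 + 103586 \sqrt{302}\right) = \left(88935 - 45783\right) \left(-255698 + 103586 \sqrt{302}\right) = 43152 \left(-255698 + 103586 \sqrt{302}\right) = -11033880096 + 4469943072 \sqrt{302}$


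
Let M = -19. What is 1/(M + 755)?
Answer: 1/736 ≈ 0.0013587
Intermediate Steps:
1/(M + 755) = 1/(-19 + 755) = 1/736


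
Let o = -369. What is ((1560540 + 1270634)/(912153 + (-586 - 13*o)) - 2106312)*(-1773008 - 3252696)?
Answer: 2425085188993339844/229091 ≈ 1.0586e+13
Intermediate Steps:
((1560540 + 1270634)/(912153 + (-586 - 13*o)) - 2106312)*(-1773008 - 3252696) = ((1560540 + 1270634)/(912153 + (-586 - 13*(-369))) - 2106312)*(-1773008 - 3252696) = (2831174/(912153 + (-586 + 4797)) - 2106312)*(-5025704) = (2831174/(912153 + 4211) - 2106312)*(-5025704) = (2831174/916364 - 2106312)*(-5025704) = (2831174*(1/916364) - 2106312)*(-5025704) = (1415587/458182 - 2106312)*(-5025704) = -965072829197/458182*(-5025704) = 2425085188993339844/229091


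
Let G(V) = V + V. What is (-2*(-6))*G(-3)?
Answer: -72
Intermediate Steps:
G(V) = 2*V
(-2*(-6))*G(-3) = (-2*(-6))*(2*(-3)) = 12*(-6) = -72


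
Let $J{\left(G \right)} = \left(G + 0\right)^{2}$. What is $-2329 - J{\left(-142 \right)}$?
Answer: $-22493$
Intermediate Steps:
$J{\left(G \right)} = G^{2}$
$-2329 - J{\left(-142 \right)} = -2329 - \left(-142\right)^{2} = -2329 - 20164 = -22493$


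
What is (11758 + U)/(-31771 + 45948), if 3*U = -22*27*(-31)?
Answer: 17896/14177 ≈ 1.2623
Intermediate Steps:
U = 6138 (U = (-22*27*(-31))/3 = (-594*(-31))/3 = (⅓)*18414 = 6138)
(11758 + U)/(-31771 + 45948) = (11758 + 6138)/(-31771 + 45948) = 17896/14177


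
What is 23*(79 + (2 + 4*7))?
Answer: 2507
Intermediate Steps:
23*(79 + (2 + 4*7)) = 23*(79 + (2 + 28)) = 23*(79 + 30) = 23*109 = 2507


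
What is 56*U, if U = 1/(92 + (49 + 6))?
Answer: 8/21 ≈ 0.38095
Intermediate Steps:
U = 1/147 (U = 1/(92 + 55) = 1/147 ≈ 0.0068027)
56*U = 56*(1/147) = 8/21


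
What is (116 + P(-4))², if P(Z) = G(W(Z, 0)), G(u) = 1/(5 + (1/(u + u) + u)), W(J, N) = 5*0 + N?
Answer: 13456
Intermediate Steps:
W(J, N) = N (W(J, N) = 0 + N = N)
G(u) = 1/(5 + u + 1/(2*u)) (G(u) = 1/(5 + (1/(2*u) + u)) = 1/(5 + (u + 1/(2*u))) = 1/(5 + u + 1/(2*u)))
P(Z) = 0 (P(Z) = 2*0/(1 + 2*0² + 10*0) = 2*0/(1 + 2*0 + 0) = 2*0/(1 + 0 + 0) = 2*0/1 = 2*0*1 = 0)
(116 + P(-4))² = (116 + 0)² = 116² = 13456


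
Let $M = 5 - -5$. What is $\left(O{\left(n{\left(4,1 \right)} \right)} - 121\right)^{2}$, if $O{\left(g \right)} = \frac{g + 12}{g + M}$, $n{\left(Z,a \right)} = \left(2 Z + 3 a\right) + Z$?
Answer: $\frac{8988004}{625} \approx 14381.0$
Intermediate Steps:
$M = 10$ ($M = 5 + 5 = 10$)
$n{\left(Z,a \right)} = 3 Z + 3 a$
$O{\left(g \right)} = \frac{12 + g}{10 + g}$ ($O{\left(g \right)} = \frac{g + 12}{g + 10} = \frac{12 + g}{10 + g}$)
$\left(O{\left(n{\left(4,1 \right)} \right)} - 121\right)^{2} = \left(\frac{12 + \left(3 \cdot 4 + 3 \cdot 1\right)}{10 + \left(3 \cdot 4 + 3 \cdot 1\right)} - 121\right)^{2} = \left(\frac{12 + \left(12 + 3\right)}{10 + \left(12 + 3\right)} - 121\right)^{2} = \left(\frac{12 + 15}{10 + 15} - 121\right)^{2} = \left(\frac{1}{25} \cdot 27 - 121\right)^{2} = \left(\frac{27}{25} - 121\right)^{2} = \left(- \frac{2998}{25}\right)^{2} = \frac{8988004}{625}$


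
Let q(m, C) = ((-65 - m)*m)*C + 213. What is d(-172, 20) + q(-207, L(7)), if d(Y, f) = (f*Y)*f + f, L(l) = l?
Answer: -274325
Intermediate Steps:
q(m, C) = 213 + C*m*(-65 - m) (q(m, C) = (m*(-65 - m))*C + 213 = C*m*(-65 - m) + 213 = 213 + C*m*(-65 - m))
d(Y, f) = f + Y*f² (d(Y, f) = (Y*f)*f + f = Y*f² + f = f + Y*f²)
d(-172, 20) + q(-207, L(7)) = 20*(1 - 172*20) + (213 - 1*7*(-207)² - 65*7*(-207)) = 20*(1 - 3440) + (213 - 1*7*42849 + 94185) = 20*(-3439) + (213 - 299943 + 94185) = -68780 - 205545 = -274325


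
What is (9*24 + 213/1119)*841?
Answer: 67817399/373 ≈ 1.8182e+5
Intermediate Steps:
(9*24 + 213/1119)*841 = (216 + 213*(1/1119))*841 = (216 + 71/373)*841 = (80639/373)*841 = 67817399/373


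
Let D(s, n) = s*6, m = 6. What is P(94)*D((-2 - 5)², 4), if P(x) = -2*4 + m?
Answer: -588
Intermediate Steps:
P(x) = -2 (P(x) = -2*4 + 6 = -8 + 6 = -2)
D(s, n) = 6*s
P(94)*D((-2 - 5)², 4) = -12*(-2 - 5)² = -12*(-7)² = -12*49 = -2*294 = -588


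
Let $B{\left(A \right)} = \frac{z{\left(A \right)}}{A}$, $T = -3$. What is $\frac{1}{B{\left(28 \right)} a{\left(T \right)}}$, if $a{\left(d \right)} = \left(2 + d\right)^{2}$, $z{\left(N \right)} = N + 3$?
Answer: $\frac{28}{31} \approx 0.90323$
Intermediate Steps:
$z{\left(N \right)} = 3 + N$
$B{\left(A \right)} = \frac{3 + A}{A}$
$\frac{1}{B{\left(28 \right)} a{\left(T \right)}} = \frac{1}{\frac{3 + 28}{28} \left(2 - 3\right)^{2}} = \frac{1}{\frac{1}{28} \cdot 31 \left(-1\right)^{2}} = \frac{1}{\frac{31}{28} \cdot 1} = \frac{1}{\frac{31}{28}} = \frac{28}{31}$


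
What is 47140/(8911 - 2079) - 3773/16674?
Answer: 13575629/2034228 ≈ 6.6736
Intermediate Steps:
47140/(8911 - 2079) - 3773/16674 = 47140/6832 - 3773*1/16674 = 47140*(1/6832) - 539/2382 = 11785/1708 - 539/2382 = 13575629/2034228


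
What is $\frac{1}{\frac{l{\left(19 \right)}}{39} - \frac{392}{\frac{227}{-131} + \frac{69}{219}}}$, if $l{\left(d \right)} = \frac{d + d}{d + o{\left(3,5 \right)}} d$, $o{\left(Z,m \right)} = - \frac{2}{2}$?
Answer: $\frac{2379429}{660343367} \approx 0.0036033$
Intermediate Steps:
$o{\left(Z,m \right)} = -1$ ($o{\left(Z,m \right)} = \left(-2\right) \frac{1}{2} = -1$)
$l{\left(d \right)} = \frac{2 d^{2}}{-1 + d}$ ($l{\left(d \right)} = \frac{d + d}{d - 1} d = \frac{2 d}{-1 + d} d = \frac{2 d^{2}}{-1 + d}$)
$\frac{1}{\frac{l{\left(19 \right)}}{39} - \frac{392}{\frac{227}{-131} + \frac{69}{219}}} = \frac{1}{\frac{2 \cdot 19^{2} \frac{1}{-1 + 19}}{39} - \frac{392}{\frac{227}{-131} + \frac{69}{219}}} = \frac{1}{2 \cdot 361 \cdot \frac{1}{18} \cdot \frac{1}{39} - \frac{392}{227 \left(- \frac{1}{131}\right) + 69 \cdot \frac{1}{219}}} = \frac{1}{2 \cdot 361 \cdot \frac{1}{18} \cdot \frac{1}{39} - \frac{392}{- \frac{227}{131} + \frac{23}{73}}} = \frac{1}{\frac{361}{9} \cdot \frac{1}{39} - \frac{392}{- \frac{13558}{9563}}} = \frac{1}{\frac{361}{351} - - \frac{1874348}{6779}} = \frac{1}{\frac{361}{351} + \frac{1874348}{6779}} = \frac{1}{\frac{660343367}{2379429}} = \frac{2379429}{660343367}$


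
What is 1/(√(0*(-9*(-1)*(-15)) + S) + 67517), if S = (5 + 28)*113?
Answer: 67517/4558541560 - √3729/4558541560 ≈ 1.4798e-5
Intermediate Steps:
S = 3729 (S = 33*113 = 3729)
1/(√(0*(-9*(-1)*(-15)) + S) + 67517) = 1/(√(0*(-9*(-1)*(-15)) + 3729) + 67517) = 1/(√(0*(9*(-15)) + 3729) + 67517) = 1/(√(0*(-135) + 3729) + 67517) = 1/(√(0 + 3729) + 67517) = 1/(√3729 + 67517) = 1/(67517 + √3729)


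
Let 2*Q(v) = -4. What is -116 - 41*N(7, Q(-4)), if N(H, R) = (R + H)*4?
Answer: -936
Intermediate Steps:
Q(v) = -2 (Q(v) = (½)*(-4) = -2)
N(H, R) = 4*H + 4*R (N(H, R) = (H + R)*4 = 4*H + 4*R)
-116 - 41*N(7, Q(-4)) = -116 - 41*(4*7 + 4*(-2)) = -116 - 41*(28 - 8) = -116 - 41*20 = -116 - 820 = -936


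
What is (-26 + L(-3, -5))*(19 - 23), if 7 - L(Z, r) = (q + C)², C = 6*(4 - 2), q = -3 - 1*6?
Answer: 112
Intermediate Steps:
q = -9 (q = -3 - 6 = -9)
C = 12 (C = 6*2 = 12)
L(Z, r) = -2 (L(Z, r) = 7 - (-9 + 12)² = 7 - 1*3² = 7 - 1*9 = 7 - 9 = -2)
(-26 + L(-3, -5))*(19 - 23) = (-26 - 2)*(19 - 23) = -28*(-4) = 112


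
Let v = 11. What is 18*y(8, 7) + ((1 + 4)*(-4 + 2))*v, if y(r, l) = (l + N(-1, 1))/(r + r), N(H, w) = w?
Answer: -101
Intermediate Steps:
y(r, l) = (1 + l)/(2*r) (y(r, l) = (l + 1)/(r + r) = (1 + l)/((2*r)) = (1 + l)*(1/(2*r)) = (1 + l)/(2*r))
18*y(8, 7) + ((1 + 4)*(-4 + 2))*v = 18*((½)*(1 + 7)/8) + ((1 + 4)*(-4 + 2))*11 = 18*((½)*(⅛)*8) + (5*(-2))*11 = 18*(½) - 10*11 = 9 - 110 = -101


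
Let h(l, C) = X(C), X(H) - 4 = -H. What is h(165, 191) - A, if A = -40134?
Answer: 39947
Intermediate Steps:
X(H) = 4 - H
h(l, C) = 4 - C
h(165, 191) - A = (4 - 1*191) - 1*(-40134) = (4 - 191) + 40134 = -187 + 40134 = 39947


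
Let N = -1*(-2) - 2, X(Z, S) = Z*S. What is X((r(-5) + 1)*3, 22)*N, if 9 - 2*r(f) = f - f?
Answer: 0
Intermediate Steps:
r(f) = 9/2 (r(f) = 9/2 - (f - f)/2 = 9/2 - ½*0 = 9/2 + 0 = 9/2)
X(Z, S) = S*Z
N = 0 (N = 2 - 2 = 0)
X((r(-5) + 1)*3, 22)*N = (22*((9/2 + 1)*3))*0 = (22*((11/2)*3))*0 = (22*(33/2))*0 = 363*0 = 0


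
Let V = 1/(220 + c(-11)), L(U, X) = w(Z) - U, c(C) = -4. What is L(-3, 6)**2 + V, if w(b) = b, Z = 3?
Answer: 7777/216 ≈ 36.005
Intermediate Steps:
L(U, X) = 3 - U
V = 1/216 (V = 1/(220 - 4) = 1/216 ≈ 0.0046296)
L(-3, 6)**2 + V = (3 - 1*(-3))**2 + 1/216 = (3 + 3)**2 + 1/216 = 6**2 + 1/216 = 36 + 1/216 = 7777/216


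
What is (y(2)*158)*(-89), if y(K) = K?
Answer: -28124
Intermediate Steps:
(y(2)*158)*(-89) = (2*158)*(-89) = 316*(-89) = -28124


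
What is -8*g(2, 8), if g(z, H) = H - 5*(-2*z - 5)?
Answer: -424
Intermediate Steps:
g(z, H) = 25 + H + 10*z (g(z, H) = H - 5*(-5 - 2*z) = H + (25 + 10*z) = 25 + H + 10*z)
-8*g(2, 8) = -8*(25 + 8 + 10*2) = -8*(25 + 8 + 20) = -8*53 = -424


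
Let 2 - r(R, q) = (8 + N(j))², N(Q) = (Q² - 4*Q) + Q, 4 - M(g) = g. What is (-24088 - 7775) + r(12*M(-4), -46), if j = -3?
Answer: -32537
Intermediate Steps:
M(g) = 4 - g
N(Q) = Q² - 3*Q
r(R, q) = -674 (r(R, q) = 2 - (8 - 3*(-3 - 3))² = 2 - (8 - 3*(-6))² = 2 - (8 + 18)² = 2 - 1*26² = 2 - 1*676 = 2 - 676 = -674)
(-24088 - 7775) + r(12*M(-4), -46) = (-24088 - 7775) - 674 = -31863 - 674 = -32537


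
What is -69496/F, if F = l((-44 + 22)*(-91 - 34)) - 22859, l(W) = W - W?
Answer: 69496/22859 ≈ 3.0402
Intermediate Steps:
l(W) = 0
F = -22859 (F = 0 - 22859 = -22859)
-69496/F = -69496/(-22859) = -69496*(-1/22859) = 69496/22859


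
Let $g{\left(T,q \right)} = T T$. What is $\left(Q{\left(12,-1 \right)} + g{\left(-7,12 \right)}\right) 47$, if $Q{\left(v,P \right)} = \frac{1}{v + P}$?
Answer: $\frac{25380}{11} \approx 2307.3$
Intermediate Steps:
$g{\left(T,q \right)} = T^{2}$
$Q{\left(v,P \right)} = \frac{1}{P + v}$
$\left(Q{\left(12,-1 \right)} + g{\left(-7,12 \right)}\right) 47 = \left(\frac{1}{-1 + 12} + \left(-7\right)^{2}\right) 47 = \left(\frac{1}{11} + 49\right) 47 = \frac{540}{11} \cdot 47 = \frac{25380}{11}$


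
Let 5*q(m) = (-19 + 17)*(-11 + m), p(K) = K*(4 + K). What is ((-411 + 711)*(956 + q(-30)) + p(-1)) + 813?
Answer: 292530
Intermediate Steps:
q(m) = 22/5 - 2*m/5 (q(m) = ((-19 + 17)*(-11 + m))/5 = (-2*(-11 + m))/5 = (22 - 2*m)/5 = 22/5 - 2*m/5)
((-411 + 711)*(956 + q(-30)) + p(-1)) + 813 = ((-411 + 711)*(956 + (22/5 - ⅖*(-30))) - (4 - 1)) + 813 = (300*(956 + (22/5 + 12)) - 1*3) + 813 = (300*(956 + 82/5) - 3) + 813 = (300*(4862/5) - 3) + 813 = (291720 - 3) + 813 = 291717 + 813 = 292530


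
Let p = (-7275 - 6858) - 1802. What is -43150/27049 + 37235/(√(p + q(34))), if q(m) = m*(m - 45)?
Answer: -43150/27049 - 37235*I*√16309/16309 ≈ -1.5953 - 291.57*I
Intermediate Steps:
q(m) = m*(-45 + m)
p = -15935 (p = -14133 - 1802 = -15935)
-43150/27049 + 37235/(√(p + q(34))) = -43150/27049 + 37235/(√(-15935 + 34*(-45 + 34))) = -43150*1/27049 + 37235/(√(-15935 + 34*(-11))) = -43150/27049 + 37235/(√(-15935 - 374)) = -43150/27049 + 37235/(√(-16309)) = -43150/27049 + 37235/((I*√16309)) = -43150/27049 + 37235*(-I*√16309/16309) = -43150/27049 - 37235*I*√16309/16309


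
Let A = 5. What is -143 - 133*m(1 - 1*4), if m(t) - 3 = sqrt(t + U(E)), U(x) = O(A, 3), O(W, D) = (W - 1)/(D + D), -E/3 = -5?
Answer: -542 - 133*I*sqrt(21)/3 ≈ -542.0 - 203.16*I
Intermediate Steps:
E = 15 (E = -3*(-5) = 15)
O(W, D) = (-1 + W)/(2*D) (O(W, D) = (-1 + W)/((2*D)) = (-1 + W)*(1/(2*D)) = (-1 + W)/(2*D))
U(x) = 2/3 (U(x) = (1/2)*(-1 + 5)/3 = (1/2)*(1/3)*4 = 2/3)
m(t) = 3 + sqrt(2/3 + t) (m(t) = 3 + sqrt(t + 2/3) = 3 + sqrt(2/3 + t))
-143 - 133*m(1 - 1*4) = -143 - 133*(3 + sqrt(6 + 9*(1 - 1*4))/3) = -143 - 133*(3 + sqrt(6 + 9*(1 - 4))/3) = -143 - 133*(3 + sqrt(6 + 9*(-3))/3) = -143 - 133*(3 + sqrt(6 - 27)/3) = -143 - 133*(3 + sqrt(-21)/3) = -143 - 133*(3 + (I*sqrt(21))/3) = -143 - 133*(3 + I*sqrt(21)/3) = -143 + (-399 - 133*I*sqrt(21)/3) = -542 - 133*I*sqrt(21)/3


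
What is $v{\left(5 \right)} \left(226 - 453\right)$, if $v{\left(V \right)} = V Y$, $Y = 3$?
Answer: $-3405$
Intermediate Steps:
$v{\left(V \right)} = 3 V$ ($v{\left(V \right)} = V 3 = 3 V$)
$v{\left(5 \right)} \left(226 - 453\right) = 3 \cdot 5 \left(226 - 453\right) = 15 \left(-227\right) = -3405$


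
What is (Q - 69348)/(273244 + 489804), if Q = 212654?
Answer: 71653/381524 ≈ 0.18781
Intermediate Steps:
(Q - 69348)/(273244 + 489804) = (212654 - 69348)/(273244 + 489804) = 143306/763048 = 143306*(1/763048) = 71653/381524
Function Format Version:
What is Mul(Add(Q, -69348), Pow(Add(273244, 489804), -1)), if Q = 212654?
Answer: Rational(71653, 381524) ≈ 0.18781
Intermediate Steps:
Mul(Add(Q, -69348), Pow(Add(273244, 489804), -1)) = Mul(Add(212654, -69348), Pow(Add(273244, 489804), -1)) = Mul(143306, Pow(763048, -1)) = Mul(143306, Rational(1, 763048)) = Rational(71653, 381524)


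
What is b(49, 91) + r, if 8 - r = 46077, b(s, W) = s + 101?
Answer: -45919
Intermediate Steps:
b(s, W) = 101 + s
r = -46069 (r = 8 - 1*46077 = 8 - 46077 = -46069)
b(49, 91) + r = (101 + 49) - 46069 = 150 - 46069 = -45919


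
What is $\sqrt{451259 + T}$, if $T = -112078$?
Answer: $\sqrt{339181} \approx 582.39$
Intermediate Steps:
$\sqrt{451259 + T} = \sqrt{451259 - 112078} = \sqrt{339181}$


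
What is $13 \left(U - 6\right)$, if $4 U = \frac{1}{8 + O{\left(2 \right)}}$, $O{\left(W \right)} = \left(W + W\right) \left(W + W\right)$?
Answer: $- \frac{7475}{96} \approx -77.865$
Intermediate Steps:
$O{\left(W \right)} = 4 W^{2}$ ($O{\left(W \right)} = 2 W 2 W = 4 W^{2}$)
$U = \frac{1}{96}$ ($U = \frac{1}{4 \left(8 + 4 \cdot 2^{2}\right)} = \frac{1}{4 \left(8 + 4 \cdot 4\right)} = \frac{1}{4 \left(8 + 16\right)} = \frac{1}{4 \cdot 24} = \frac{1}{4} \cdot \frac{1}{24} = \frac{1}{96} \approx 0.010417$)
$13 \left(U - 6\right) = 13 \left(\frac{1}{96} - 6\right) = 13 \left(- \frac{575}{96}\right) = - \frac{7475}{96}$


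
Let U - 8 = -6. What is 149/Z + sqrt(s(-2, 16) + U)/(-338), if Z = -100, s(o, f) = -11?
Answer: -149/100 - 3*I/338 ≈ -1.49 - 0.0088757*I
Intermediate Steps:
U = 2 (U = 8 - 6 = 2)
149/Z + sqrt(s(-2, 16) + U)/(-338) = 149/(-100) + sqrt(-11 + 2)/(-338) = 149*(-1/100) + sqrt(-9)*(-1/338) = -149/100 + (3*I)*(-1/338) = -149/100 - 3*I/338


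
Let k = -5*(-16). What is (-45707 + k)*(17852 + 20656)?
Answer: -1757004516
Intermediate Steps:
k = 80
(-45707 + k)*(17852 + 20656) = (-45707 + 80)*(17852 + 20656) = -45627*38508 = -1757004516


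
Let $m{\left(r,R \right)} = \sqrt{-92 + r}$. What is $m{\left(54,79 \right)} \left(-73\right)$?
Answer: $- 73 i \sqrt{38} \approx - 450.0 i$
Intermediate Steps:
$m{\left(54,79 \right)} \left(-73\right) = \sqrt{-92 + 54} \left(-73\right) = \sqrt{-38} \left(-73\right) = i \sqrt{38} \left(-73\right) = - 73 i \sqrt{38}$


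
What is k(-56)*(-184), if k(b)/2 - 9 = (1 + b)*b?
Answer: -1136752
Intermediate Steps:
k(b) = 18 + 2*b*(1 + b) (k(b) = 18 + 2*((1 + b)*b) = 18 + 2*(b*(1 + b)) = 18 + 2*b*(1 + b))
k(-56)*(-184) = (18 + 2*(-56) + 2*(-56)²)*(-184) = (18 - 112 + 2*3136)*(-184) = (18 - 112 + 6272)*(-184) = 6178*(-184) = -1136752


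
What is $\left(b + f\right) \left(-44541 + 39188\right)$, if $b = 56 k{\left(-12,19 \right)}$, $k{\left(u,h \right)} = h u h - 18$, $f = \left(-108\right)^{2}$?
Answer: $1241553408$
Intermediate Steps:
$f = 11664$
$k{\left(u,h \right)} = -18 + u h^{2}$ ($k{\left(u,h \right)} = u h^{2} - 18 = -18 + u h^{2}$)
$b = -243600$ ($b = 56 \left(-18 - 12 \cdot 19^{2}\right) = 56 \left(-18 - 4332\right) = 56 \left(-4350\right) = -243600$)
$\left(b + f\right) \left(-44541 + 39188\right) = \left(-243600 + 11664\right) \left(-44541 + 39188\right) = \left(-231936\right) \left(-5353\right) = 1241553408$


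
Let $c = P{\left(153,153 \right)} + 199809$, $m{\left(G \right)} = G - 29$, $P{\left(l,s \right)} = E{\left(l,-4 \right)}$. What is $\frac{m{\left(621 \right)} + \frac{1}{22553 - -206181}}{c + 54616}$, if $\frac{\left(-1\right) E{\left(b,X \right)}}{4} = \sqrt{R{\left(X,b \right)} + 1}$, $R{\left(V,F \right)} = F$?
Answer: $\frac{11483941280275}{4935475722026058} + \frac{90273686 \sqrt{154}}{2467737861013029} \approx 0.0023273$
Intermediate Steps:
$E{\left(b,X \right)} = - 4 \sqrt{1 + b}$ ($E{\left(b,X \right)} = - 4 \sqrt{b + 1} = - 4 \sqrt{1 + b}$)
$P{\left(l,s \right)} = - 4 \sqrt{1 + l}$
$m{\left(G \right)} = -29 + G$
$c = 199809 - 4 \sqrt{154}$ ($c = - 4 \sqrt{1 + 153} + 199809 = - 4 \sqrt{154} + 199809 = 199809 - 4 \sqrt{154} \approx 1.9976 \cdot 10^{5}$)
$\frac{m{\left(621 \right)} + \frac{1}{22553 - -206181}}{c + 54616} = \frac{\left(-29 + 621\right) + \frac{1}{22553 - -206181}}{\left(199809 - 4 \sqrt{154}\right) + 54616} = \frac{592 + \frac{1}{22553 + 206181}}{254425 - 4 \sqrt{154}} = \frac{592 + \frac{1}{228734}}{254425 - 4 \sqrt{154}} = \frac{135410529}{228734 \left(254425 - 4 \sqrt{154}\right)}$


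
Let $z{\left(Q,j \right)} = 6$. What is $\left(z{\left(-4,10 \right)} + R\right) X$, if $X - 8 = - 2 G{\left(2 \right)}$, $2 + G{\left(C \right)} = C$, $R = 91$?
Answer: $776$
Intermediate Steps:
$G{\left(C \right)} = -2 + C$
$X = 8$ ($X = 8 - 2 \left(-2 + 2\right) = 8 - 0 = 8 + 0 = 8$)
$\left(z{\left(-4,10 \right)} + R\right) X = \left(6 + 91\right) 8 = 97 \cdot 8 = 776$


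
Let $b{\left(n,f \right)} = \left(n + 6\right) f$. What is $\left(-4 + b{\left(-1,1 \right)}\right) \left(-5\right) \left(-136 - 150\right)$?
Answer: $1430$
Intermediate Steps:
$b{\left(n,f \right)} = f \left(6 + n\right)$ ($b{\left(n,f \right)} = \left(6 + n\right) f = f \left(6 + n\right)$)
$\left(-4 + b{\left(-1,1 \right)}\right) \left(-5\right) \left(-136 - 150\right) = \left(-4 + 1 \left(6 - 1\right)\right) \left(-5\right) \left(-136 - 150\right) = \left(-4 + 1 \cdot 5\right) \left(-5\right) \left(-286\right) = \left(-4 + 5\right) \left(-5\right) \left(-286\right) = 1 \left(-5\right) \left(-286\right) = \left(-5\right) \left(-286\right) = 1430$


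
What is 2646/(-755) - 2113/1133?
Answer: -4593233/855415 ≈ -5.3696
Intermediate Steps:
2646/(-755) - 2113/1133 = 2646*(-1/755) - 2113*1/1133 = -2646/755 - 2113/1133 = -4593233/855415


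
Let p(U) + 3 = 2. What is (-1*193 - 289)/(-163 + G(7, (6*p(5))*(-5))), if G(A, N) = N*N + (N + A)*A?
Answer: -241/498 ≈ -0.48394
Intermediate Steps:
p(U) = -1 (p(U) = -3 + 2 = -1)
G(A, N) = N² + A*(A + N) (G(A, N) = N² + (A + N)*A = N² + A*(A + N))
(-1*193 - 289)/(-163 + G(7, (6*p(5))*(-5))) = (-1*193 - 289)/(-163 + (7² + ((6*(-1))*(-5))² + 7*((6*(-1))*(-5)))) = (-193 - 289)/(-163 + (49 + (-6*(-5))² + 7*(-6*(-5)))) = -482/(-163 + (49 + 30² + 7*30)) = -482/(-163 + (49 + 900 + 210)) = -482/(-163 + 1159) = -482/996 = -482*1/996 = -241/498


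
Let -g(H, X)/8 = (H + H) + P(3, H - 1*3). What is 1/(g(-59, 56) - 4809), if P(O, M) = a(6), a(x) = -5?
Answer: -1/3825 ≈ -0.00026144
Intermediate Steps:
P(O, M) = -5
g(H, X) = 40 - 16*H (g(H, X) = -8*((H + H) - 5) = -8*(2*H - 5) = -8*(-5 + 2*H) = 40 - 16*H)
1/(g(-59, 56) - 4809) = 1/((40 - 16*(-59)) - 4809) = 1/((40 + 944) - 4809) = 1/(984 - 4809) = 1/(-3825) = -1/3825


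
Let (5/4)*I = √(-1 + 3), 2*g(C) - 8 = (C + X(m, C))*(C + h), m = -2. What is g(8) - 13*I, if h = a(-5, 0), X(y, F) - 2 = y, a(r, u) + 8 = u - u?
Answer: 4 - 52*√2/5 ≈ -10.708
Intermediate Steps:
a(r, u) = -8 (a(r, u) = -8 + (u - u) = -8 + 0 = -8)
X(y, F) = 2 + y
h = -8
g(C) = 4 + C*(-8 + C)/2 (g(C) = 4 + ((C + (2 - 2))*(C - 8))/2 = 4 + ((C + 0)*(-8 + C))/2 = 4 + (C*(-8 + C))/2 = 4 + C*(-8 + C)/2)
I = 4*√2/5 (I = 4*√(-1 + 3)/5 = 4*√2/5 ≈ 1.1314)
g(8) - 13*I = (4 + (½)*8² - 4*8) - 52*√2/5 = (4 + (½)*64 - 32) - 52*√2/5 = (4 + 32 - 32) - 52*√2/5 = 4 - 52*√2/5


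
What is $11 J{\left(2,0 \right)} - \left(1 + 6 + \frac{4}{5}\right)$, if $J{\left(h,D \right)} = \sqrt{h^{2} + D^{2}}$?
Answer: $\frac{71}{5} \approx 14.2$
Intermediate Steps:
$J{\left(h,D \right)} = \sqrt{D^{2} + h^{2}}$
$11 J{\left(2,0 \right)} - \left(1 + 6 + \frac{4}{5}\right) = 11 \sqrt{0^{2} + 2^{2}} - \left(1 + 6 + \frac{4}{5}\right) = 11 \sqrt{0 + 4} - \left(1 + 6 + \frac{4}{5}\right) = 11 \sqrt{4} - \frac{39}{5} = 11 \cdot 2 - \frac{39}{5} = 22 - \frac{39}{5} = \frac{71}{5}$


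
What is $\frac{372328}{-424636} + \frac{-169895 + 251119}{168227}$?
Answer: $- \frac{7036246998}{17858810093} \approx -0.39399$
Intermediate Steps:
$\frac{372328}{-424636} + \frac{-169895 + 251119}{168227} = 372328 \left(- \frac{1}{424636}\right) + 81224 \cdot \frac{1}{168227} = - \frac{93082}{106159} + \frac{81224}{168227} = - \frac{7036246998}{17858810093}$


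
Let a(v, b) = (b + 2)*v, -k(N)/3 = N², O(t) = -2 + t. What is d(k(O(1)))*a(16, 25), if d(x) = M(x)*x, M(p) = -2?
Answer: 2592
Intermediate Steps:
k(N) = -3*N²
d(x) = -2*x
a(v, b) = v*(2 + b) (a(v, b) = (2 + b)*v = v*(2 + b))
d(k(O(1)))*a(16, 25) = (-(-6)*(-2 + 1)²)*(16*(2 + 25)) = (-(-6)*(-1)²)*(16*27) = -(-6)*432 = -2*(-3)*432 = 6*432 = 2592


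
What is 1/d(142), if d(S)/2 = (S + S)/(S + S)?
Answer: 1/2 ≈ 0.50000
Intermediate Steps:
d(S) = 2 (d(S) = 2*((S + S)/(S + S)) = 2*((2*S)/((2*S))) = 2*((2*S)*(1/(2*S))) = 2*1 = 2)
1/d(142) = 1/2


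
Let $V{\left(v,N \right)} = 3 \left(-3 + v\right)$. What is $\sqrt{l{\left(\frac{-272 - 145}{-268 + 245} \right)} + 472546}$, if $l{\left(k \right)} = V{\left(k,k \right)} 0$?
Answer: $\sqrt{472546} \approx 687.42$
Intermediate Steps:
$V{\left(v,N \right)} = -9 + 3 v$
$l{\left(k \right)} = 0$ ($l{\left(k \right)} = \left(-9 + 3 k\right) 0 = 0$)
$\sqrt{l{\left(\frac{-272 - 145}{-268 + 245} \right)} + 472546} = \sqrt{0 + 472546} = \sqrt{472546}$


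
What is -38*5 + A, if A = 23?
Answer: -167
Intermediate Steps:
-38*5 + A = -38*5 + 23 = -190 + 23 = -167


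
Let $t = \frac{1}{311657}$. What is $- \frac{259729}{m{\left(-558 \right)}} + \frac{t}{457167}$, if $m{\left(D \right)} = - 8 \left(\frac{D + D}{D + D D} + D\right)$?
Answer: $- \frac{20612344783772197643}{354269639550647616} \approx -58.183$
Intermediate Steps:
$t = \frac{1}{311657} \approx 3.2087 \cdot 10^{-6}$
$m{\left(D \right)} = - 8 D - \frac{16 D}{D + D^{2}}$ ($m{\left(D \right)} = - 8 \left(\frac{2 D}{D + D^{2}} + D\right) = - 8 \left(D + \frac{2 D}{D + D^{2}}\right) = - 8 D - \frac{16 D}{D + D^{2}}$)
$- \frac{259729}{m{\left(-558 \right)}} + \frac{t}{457167} = - \frac{259729}{8 \frac{1}{1 - 558} \left(-2 - -558 - \left(-558\right)^{2}\right)} + \frac{1}{311657 \cdot 457167} = - \frac{259729}{8 \frac{1}{-557} \left(-2 + 558 - 311364\right)} + \frac{1}{311657} \cdot \frac{1}{457167} = - \frac{259729}{8 \left(- \frac{1}{557}\right) \left(-2 + 558 - 311364\right)} + \frac{1}{142479295719} = - \frac{259729}{8 \left(- \frac{1}{557}\right) \left(-310808\right)} + \frac{1}{142479295719} = - \frac{259729}{\frac{2486464}{557}} + \frac{1}{142479295719} = \left(-259729\right) \frac{557}{2486464} + \frac{1}{142479295719} = - \frac{144669053}{2486464} + \frac{1}{142479295719} = - \frac{20612344783772197643}{354269639550647616}$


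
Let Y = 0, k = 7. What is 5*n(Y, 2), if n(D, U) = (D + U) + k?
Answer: 45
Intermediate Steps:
n(D, U) = 7 + D + U (n(D, U) = (D + U) + 7 = 7 + D + U)
5*n(Y, 2) = 5*(7 + 0 + 2) = 5*9 = 45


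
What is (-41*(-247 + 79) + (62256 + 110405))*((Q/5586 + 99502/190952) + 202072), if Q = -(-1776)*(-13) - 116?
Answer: 9674899762961181163/266664468 ≈ 3.6281e+10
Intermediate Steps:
Q = -23204 (Q = -111*208 - 116 = -23088 - 116 = -23204)
(-41*(-247 + 79) + (62256 + 110405))*((Q/5586 + 99502/190952) + 202072) = (-41*(-247 + 79) + (62256 + 110405))*((-23204/5586 + 99502/190952) + 202072) = (-41*(-168) + 172661)*((-23204*1/5586 + 99502*(1/190952)) + 202072) = (6888 + 172661)*((-11602/2793 + 49751/95476) + 202072) = 179549*(-968758009/266664468 + 202072) = 179549*(53884453619687/266664468) = 9674899762961181163/266664468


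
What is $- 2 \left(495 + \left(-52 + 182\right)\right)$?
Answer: $-1250$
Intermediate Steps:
$- 2 \left(495 + \left(-52 + 182\right)\right) = - 2 \left(495 + 130\right) = \left(-2\right) 625 = -1250$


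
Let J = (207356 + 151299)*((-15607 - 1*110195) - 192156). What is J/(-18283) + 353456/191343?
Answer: 21820231490512118/3498324069 ≈ 6.2373e+6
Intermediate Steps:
J = -114037226490 (J = 358655*((-15607 - 110195) - 192156) = 358655*(-125802 - 192156) = 358655*(-317958) = -114037226490)
J/(-18283) + 353456/191343 = -114037226490/(-18283) + 353456/191343 = -114037226490*(-1/18283) + 353456*(1/191343) = 114037226490/18283 + 353456/191343 = 21820231490512118/3498324069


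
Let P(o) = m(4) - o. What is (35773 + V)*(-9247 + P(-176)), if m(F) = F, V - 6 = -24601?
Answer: -101350926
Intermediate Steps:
V = -24595 (V = 6 - 24601 = -24595)
P(o) = 4 - o
(35773 + V)*(-9247 + P(-176)) = (35773 - 24595)*(-9247 + (4 - 1*(-176))) = 11178*(-9247 + (4 + 176)) = 11178*(-9247 + 180) = 11178*(-9067) = -101350926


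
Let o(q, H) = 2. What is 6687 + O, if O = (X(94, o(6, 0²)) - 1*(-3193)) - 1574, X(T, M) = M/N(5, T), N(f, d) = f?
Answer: 41532/5 ≈ 8306.4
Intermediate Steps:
X(T, M) = M/5
O = 8097/5 (O = ((⅕)*2 - 1*(-3193)) - 1574 = (⅖ + 3193) - 1574 = 15967/5 - 1574 = 8097/5 ≈ 1619.4)
6687 + O = 6687 + 8097/5 = 41532/5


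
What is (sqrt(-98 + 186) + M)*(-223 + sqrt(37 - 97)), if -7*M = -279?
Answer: -(223 - 2*I*sqrt(15))*(279 + 14*sqrt(22))/7 ≈ -10980.0 + 381.4*I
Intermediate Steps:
M = 279/7 (M = -1/7*(-279) = 279/7 ≈ 39.857)
(sqrt(-98 + 186) + M)*(-223 + sqrt(37 - 97)) = (sqrt(-98 + 186) + 279/7)*(-223 + sqrt(37 - 97)) = (sqrt(88) + 279/7)*(-223 + sqrt(-60)) = (2*sqrt(22) + 279/7)*(-223 + 2*I*sqrt(15)) = (279/7 + 2*sqrt(22))*(-223 + 2*I*sqrt(15)) = (-223 + 2*I*sqrt(15))*(279/7 + 2*sqrt(22))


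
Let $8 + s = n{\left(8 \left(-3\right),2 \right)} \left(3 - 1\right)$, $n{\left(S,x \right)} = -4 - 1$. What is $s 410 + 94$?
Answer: $-7286$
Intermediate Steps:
$n{\left(S,x \right)} = -5$ ($n{\left(S,x \right)} = -4 - 1 = -5$)
$s = -18$ ($s = -8 - 5 \left(3 - 1\right) = -8 - 10 = -18$)
$s 410 + 94 = \left(-18\right) 410 + 94 = -7380 + 94 = -7286$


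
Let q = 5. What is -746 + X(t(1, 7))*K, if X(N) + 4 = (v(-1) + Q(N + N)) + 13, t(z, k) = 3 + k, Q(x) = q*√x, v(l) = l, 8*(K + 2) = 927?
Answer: 165 + 4555*√5/4 ≈ 2711.3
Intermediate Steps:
K = 911/8 (K = -2 + (⅛)*927 = -2 + 927/8 = 911/8 ≈ 113.88)
Q(x) = 5*√x
X(N) = 8 + 5*√2*√N (X(N) = -4 + ((-1 + 5*√(N + N)) + 13) = -4 + ((-1 + 5*√(2*N)) + 13) = -4 + ((-1 + 5*(√2*√N)) + 13) = -4 + ((-1 + 5*√2*√N) + 13) = -4 + (12 + 5*√2*√N) = 8 + 5*√2*√N)
-746 + X(t(1, 7))*K = -746 + (8 + 5*√2*√(3 + 7))*(911/8) = -746 + (8 + 5*√2*√10)*(911/8) = -746 + (8 + 10*√5)*(911/8) = -746 + (911 + 4555*√5/4) = 165 + 4555*√5/4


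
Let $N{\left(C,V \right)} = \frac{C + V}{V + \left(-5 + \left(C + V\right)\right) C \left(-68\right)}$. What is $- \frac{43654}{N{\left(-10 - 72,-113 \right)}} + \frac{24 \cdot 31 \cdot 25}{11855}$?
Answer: $- \frac{2959973021078}{11855} \approx -2.4968 \cdot 10^{8}$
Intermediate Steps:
$N{\left(C,V \right)} = \frac{C + V}{V - 68 C \left(-5 + C + V\right)}$ ($N{\left(C,V \right)} = \frac{C + V}{V + \left(-5 + C + V\right) C \left(-68\right)} = \frac{C + V}{V + C \left(-5 + C + V\right) \left(-68\right)} = \frac{C + V}{V - 68 C \left(-5 + C + V\right)}$)
$- \frac{43654}{N{\left(-10 - 72,-113 \right)}} + \frac{24 \cdot 31 \cdot 25}{11855} = - \frac{43654}{\frac{1}{\left(-1\right) \left(-113\right) - 340 \left(-10 - 72\right) + 68 \left(-10 - 72\right)^{2} + 68 \left(-10 - 72\right) \left(-113\right)} \left(- (-10 - 72) - -113\right)} + \frac{24 \cdot 31 \cdot 25}{11855} = - \frac{43654}{\frac{1}{113 - -27880 + 68 \left(-82\right)^{2} + 68 \left(-82\right) \left(-113\right)} \left(\left(-1\right) \left(-82\right) + 113\right)} + 744 \cdot 25 \cdot \frac{1}{11855} = - \frac{43654}{\frac{1}{113 + 27880 + 68 \cdot 6724 + 630088} \left(82 + 113\right)} + 18600 \cdot \frac{1}{11855} = - \frac{43654}{\frac{1}{113 + 27880 + 457232 + 630088} \cdot 195} + \frac{3720}{2371} = - \frac{43654}{\frac{1}{1115313} \cdot 195} + \frac{3720}{2371} = - \frac{43654}{\frac{65}{371771}} + \frac{3720}{2371} = \left(-43654\right) \frac{371771}{65} + \frac{3720}{2371} = - \frac{1248407018}{5} + \frac{3720}{2371} = - \frac{2959973021078}{11855}$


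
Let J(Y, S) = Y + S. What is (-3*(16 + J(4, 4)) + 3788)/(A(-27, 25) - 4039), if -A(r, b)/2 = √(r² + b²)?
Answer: -15008924/16308105 + 7432*√1354/16308105 ≈ -0.90357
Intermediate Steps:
A(r, b) = -2*√(b² + r²) (A(r, b) = -2*√(r² + b²) = -2*√(b² + r²))
J(Y, S) = S + Y
(-3*(16 + J(4, 4)) + 3788)/(A(-27, 25) - 4039) = (-3*(16 + (4 + 4)) + 3788)/(-2*√(25² + (-27)²) - 4039) = (-3*(16 + 8) + 3788)/(-2*√(625 + 729) - 4039) = (-3*24 + 3788)/(-2*√1354 - 4039) = (-72 + 3788)/(-4039 - 2*√1354) = 3716/(-4039 - 2*√1354)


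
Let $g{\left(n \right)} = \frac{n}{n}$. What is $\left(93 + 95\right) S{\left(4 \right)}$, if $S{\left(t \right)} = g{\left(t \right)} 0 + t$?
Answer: $752$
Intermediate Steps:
$g{\left(n \right)} = 1$
$S{\left(t \right)} = t$ ($S{\left(t \right)} = 1 \cdot 0 + t = 0 + t = t$)
$\left(93 + 95\right) S{\left(4 \right)} = \left(93 + 95\right) 4 = 188 \cdot 4 = 752$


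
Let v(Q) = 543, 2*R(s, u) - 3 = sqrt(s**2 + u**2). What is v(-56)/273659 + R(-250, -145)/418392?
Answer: 151731563/76331157552 + 5*sqrt(3341)/836784 ≈ 0.0023332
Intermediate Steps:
R(s, u) = 3/2 + sqrt(s**2 + u**2)/2
v(-56)/273659 + R(-250, -145)/418392 = 543/273659 + (3/2 + sqrt((-250)**2 + (-145)**2)/2)/418392 = 543*(1/273659) + (3/2 + sqrt(62500 + 21025)/2)*(1/418392) = 543/273659 + (3/2 + sqrt(83525)/2)*(1/418392) = 543/273659 + (3/2 + (5*sqrt(3341))/2)*(1/418392) = 543/273659 + (3/2 + 5*sqrt(3341)/2)*(1/418392) = 543/273659 + (1/278928 + 5*sqrt(3341)/836784) = 151731563/76331157552 + 5*sqrt(3341)/836784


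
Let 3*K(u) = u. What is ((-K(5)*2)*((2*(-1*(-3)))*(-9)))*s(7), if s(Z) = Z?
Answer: 1260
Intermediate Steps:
K(u) = u/3
((-K(5)*2)*((2*(-1*(-3)))*(-9)))*s(7) = ((-5/3*2)*((2*(-1*(-3)))*(-9)))*7 = ((-1*5/3*2)*((2*3)*(-9)))*7 = ((-5/3*2)*(6*(-9)))*7 = -10/3*(-54)*7 = 180*7 = 1260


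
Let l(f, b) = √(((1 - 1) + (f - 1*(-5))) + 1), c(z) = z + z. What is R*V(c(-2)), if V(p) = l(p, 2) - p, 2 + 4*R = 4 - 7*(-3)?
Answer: 23 + 23*√2/4 ≈ 31.132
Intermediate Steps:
R = 23/4 (R = -½ + (4 - 7*(-3))/4 = -½ + (4 + 21)/4 = -½ + (¼)*25 = -½ + 25/4 = 23/4 ≈ 5.7500)
c(z) = 2*z
l(f, b) = √(6 + f) (l(f, b) = √((0 + (f + 5)) + 1) = √((0 + (5 + f)) + 1) = √((5 + f) + 1) = √(6 + f))
V(p) = √(6 + p) - p
R*V(c(-2)) = 23*(√(6 + 2*(-2)) - 2*(-2))/4 = 23*(√(6 - 4) - 1*(-4))/4 = 23*(√2 + 4)/4 = 23*(4 + √2)/4 = 23 + 23*√2/4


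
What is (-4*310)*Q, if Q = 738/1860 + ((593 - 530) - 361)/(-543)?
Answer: -636676/543 ≈ -1172.5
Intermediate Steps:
Q = 159169/168330 (Q = 738*(1/1860) + (63 - 361)*(-1/543) = 123/310 - 298*(-1/543) = 123/310 + 298/543 = 159169/168330 ≈ 0.94558)
(-4*310)*Q = -4*310*(159169/168330) = -1240*159169/168330 = -636676/543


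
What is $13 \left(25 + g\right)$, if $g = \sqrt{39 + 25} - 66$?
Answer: $-429$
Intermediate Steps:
$g = -58$ ($g = \sqrt{64} - 66 = 8 - 66 = -58$)
$13 \left(25 + g\right) = 13 \left(25 - 58\right) = 13 \left(-33\right) = -429$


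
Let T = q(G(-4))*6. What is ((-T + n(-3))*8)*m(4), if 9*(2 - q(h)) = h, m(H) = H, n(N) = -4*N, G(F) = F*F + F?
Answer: 256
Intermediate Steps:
G(F) = F + F² (G(F) = F² + F = F + F²)
q(h) = 2 - h/9
T = 4 (T = (2 - (-4)*(1 - 4)/9)*6 = (2 - (-4)*(-3)/9)*6 = (2 - ⅑*12)*6 = (2 - 4/3)*6 = (⅔)*6 = 4)
((-T + n(-3))*8)*m(4) = ((-1*4 - 4*(-3))*8)*4 = ((-4 + 12)*8)*4 = (8*8)*4 = 64*4 = 256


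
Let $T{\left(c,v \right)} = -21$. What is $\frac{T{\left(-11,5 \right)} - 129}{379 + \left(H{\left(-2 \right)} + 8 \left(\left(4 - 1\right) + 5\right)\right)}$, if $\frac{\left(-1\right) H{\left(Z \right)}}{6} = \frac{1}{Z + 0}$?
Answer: $- \frac{75}{223} \approx -0.33632$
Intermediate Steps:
$H{\left(Z \right)} = - \frac{6}{Z}$ ($H{\left(Z \right)} = - \frac{6}{Z + 0} = - \frac{6}{Z}$)
$\frac{T{\left(-11,5 \right)} - 129}{379 + \left(H{\left(-2 \right)} + 8 \left(\left(4 - 1\right) + 5\right)\right)} = \frac{-21 - 129}{379 - \left(-3 - 8 \left(\left(4 - 1\right) + 5\right)\right)} = - \frac{150}{379 - \left(-3 - 8 \left(3 + 5\right)\right)} = - \frac{150}{379 + \left(3 + 8 \cdot 8\right)} = - \frac{150}{379 + \left(3 + 64\right)} = - \frac{150}{379 + 67} = - \frac{150}{446} = \left(-150\right) \frac{1}{446} = - \frac{75}{223}$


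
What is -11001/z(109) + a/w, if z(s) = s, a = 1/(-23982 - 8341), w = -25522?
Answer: -9075248613497/89919289054 ≈ -100.93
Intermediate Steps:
a = -1/32323 (a = 1/(-32323) = -1/32323 ≈ -3.0938e-5)
-11001/z(109) + a/w = -11001/109 - 1/32323/(-25522) = -11001*1/109 - 1/32323*(-1/25522) = -11001/109 + 1/824947606 = -9075248613497/89919289054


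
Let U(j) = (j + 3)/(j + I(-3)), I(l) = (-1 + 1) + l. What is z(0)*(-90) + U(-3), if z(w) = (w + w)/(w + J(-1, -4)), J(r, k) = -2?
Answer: 0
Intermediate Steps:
I(l) = l (I(l) = 0 + l = l)
z(w) = 2*w/(-2 + w) (z(w) = (w + w)/(w - 2) = (2*w)/(-2 + w) = 2*w/(-2 + w))
U(j) = (3 + j)/(-3 + j) (U(j) = (j + 3)/(j - 3) = (3 + j)/(-3 + j))
z(0)*(-90) + U(-3) = (2*0/(-2 + 0))*(-90) + (3 - 3)/(-3 - 3) = (2*0/(-2))*(-90) + 0/(-6) = (2*0*(-½))*(-90) - ⅙*0 = 0*(-90) + 0 = 0 + 0 = 0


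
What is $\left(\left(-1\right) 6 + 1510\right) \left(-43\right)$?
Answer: $-64672$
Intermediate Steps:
$\left(\left(-1\right) 6 + 1510\right) \left(-43\right) = \left(-6 + 1510\right) \left(-43\right) = 1504 \left(-43\right) = -64672$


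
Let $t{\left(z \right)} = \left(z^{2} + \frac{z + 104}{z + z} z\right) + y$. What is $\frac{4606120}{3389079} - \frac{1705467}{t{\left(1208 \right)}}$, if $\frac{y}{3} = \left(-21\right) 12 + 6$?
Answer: $\frac{313734999649}{1648427691126} \approx 0.19032$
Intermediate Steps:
$y = -738$ ($y = 3 \left(\left(-21\right) 12 + 6\right) = 3 \left(-252 + 6\right) = 3 \left(-246\right) = -738$)
$t{\left(z \right)} = -686 + z^{2} + \frac{z}{2}$ ($t{\left(z \right)} = \left(z^{2} + \frac{z + 104}{z + z} z\right) - 738 = \left(z^{2} + \frac{104 + z}{2 z} z\right) - 738 = \left(z^{2} + \left(52 + \frac{z}{2}\right)\right) - 738 = \left(52 + z^{2} + \frac{z}{2}\right) - 738 = -686 + z^{2} + \frac{z}{2}$)
$\frac{4606120}{3389079} - \frac{1705467}{t{\left(1208 \right)}} = \frac{4606120}{3389079} - \frac{1705467}{-686 + 1208^{2} + \frac{1}{2} \cdot 1208} = 4606120 \cdot \frac{1}{3389079} - \frac{1705467}{-686 + 1459264 + 604} = \frac{4606120}{3389079} - \frac{1705467}{1459182} = \frac{4606120}{3389079} - \frac{568489}{486394} = \frac{313734999649}{1648427691126}$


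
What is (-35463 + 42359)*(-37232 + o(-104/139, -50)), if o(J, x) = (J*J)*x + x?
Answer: -4971094156512/19321 ≈ -2.5729e+8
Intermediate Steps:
o(J, x) = x + x*J**2 (o(J, x) = J**2*x + x = x*J**2 + x = x + x*J**2)
(-35463 + 42359)*(-37232 + o(-104/139, -50)) = (-35463 + 42359)*(-37232 - 50*(1 + (-104/139)**2)) = 6896*(-37232 - 50*(1 + (-104*1/139)**2)) = 6896*(-37232 - 50*(1 + (-104/139)**2)) = 6896*(-37232 - 50*(1 + 10816/19321)) = 6896*(-37232 - 50*30137/19321) = 6896*(-37232 - 1506850/19321) = 6896*(-720866322/19321) = -4971094156512/19321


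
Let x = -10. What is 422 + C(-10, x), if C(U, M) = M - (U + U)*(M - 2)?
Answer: 172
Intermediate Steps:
C(U, M) = M - 2*U*(-2 + M)
422 + C(-10, x) = 422 + (-10 + 4*(-10) - 2*(-10)*(-10)) = 422 + (-10 - 40 - 200) = 422 - 250 = 172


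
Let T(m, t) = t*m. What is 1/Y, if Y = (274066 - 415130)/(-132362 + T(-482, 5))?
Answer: 3063/3206 ≈ 0.95540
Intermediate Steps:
T(m, t) = m*t
Y = 3206/3063 (Y = (274066 - 415130)/(-132362 - 482*5) = -141064/(-132362 - 2410) = -141064/(-134772) = -141064*(-1/134772) = 3206/3063 ≈ 1.0467)
1/Y = 1/(3206/3063) = 3063/3206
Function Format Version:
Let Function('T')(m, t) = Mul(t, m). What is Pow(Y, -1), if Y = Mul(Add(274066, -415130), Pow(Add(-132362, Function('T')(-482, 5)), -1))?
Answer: Rational(3063, 3206) ≈ 0.95540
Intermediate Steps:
Function('T')(m, t) = Mul(m, t)
Y = Rational(3206, 3063) (Y = Mul(Add(274066, -415130), Pow(Add(-132362, Mul(-482, 5)), -1)) = Mul(-141064, Pow(Add(-132362, -2410), -1)) = Mul(-141064, Pow(-134772, -1)) = Mul(-141064, Rational(-1, 134772)) = Rational(3206, 3063) ≈ 1.0467)
Pow(Y, -1) = Pow(Rational(3206, 3063), -1) = Rational(3063, 3206)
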